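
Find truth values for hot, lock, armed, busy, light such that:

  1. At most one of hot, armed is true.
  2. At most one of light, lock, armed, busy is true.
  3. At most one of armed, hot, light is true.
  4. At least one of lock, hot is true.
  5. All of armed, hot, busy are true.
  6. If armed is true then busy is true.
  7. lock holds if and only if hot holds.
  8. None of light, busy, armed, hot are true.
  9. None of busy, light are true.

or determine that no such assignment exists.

Case hot = True:
  Constraint (8) is violated (hot=T) — contradiction.
Case hot = False:
  Constraint (5) is violated (hot=F) — contradiction.
Both cases fail — unsatisfiable.

Unsatisfiable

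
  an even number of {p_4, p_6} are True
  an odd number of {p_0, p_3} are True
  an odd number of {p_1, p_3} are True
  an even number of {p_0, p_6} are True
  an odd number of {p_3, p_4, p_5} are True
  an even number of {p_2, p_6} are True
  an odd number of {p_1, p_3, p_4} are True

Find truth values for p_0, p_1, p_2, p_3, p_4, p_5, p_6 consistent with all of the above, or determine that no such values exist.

p_0=F; p_1=F; p_2=F; p_3=T; p_4=F; p_5=F; p_6=F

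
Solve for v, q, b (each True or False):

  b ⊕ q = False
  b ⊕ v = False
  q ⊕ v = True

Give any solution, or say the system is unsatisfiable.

Adding constraints 1, 2, 3 mod 2: every variable appears an even number of times on the left, so the left side is 0.
But the right sides sum to 1 (mod 2). 0 ≠ 1 — the system is inconsistent.

UNSATISFIABLE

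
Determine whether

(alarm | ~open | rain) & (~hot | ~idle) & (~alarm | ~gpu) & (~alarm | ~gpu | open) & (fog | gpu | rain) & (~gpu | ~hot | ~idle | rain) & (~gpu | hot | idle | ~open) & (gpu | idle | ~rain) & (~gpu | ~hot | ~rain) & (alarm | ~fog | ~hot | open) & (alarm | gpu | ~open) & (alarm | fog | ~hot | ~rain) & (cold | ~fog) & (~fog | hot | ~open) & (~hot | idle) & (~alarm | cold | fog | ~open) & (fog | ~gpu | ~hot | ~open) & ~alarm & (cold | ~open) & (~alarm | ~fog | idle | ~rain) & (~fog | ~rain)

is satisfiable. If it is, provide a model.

Unit clause (~alarm) forces alarm = False.
Set idle = True.
  then (~hot | ~idle) forces hot = False.
Set rain = False.
  then (alarm | ~open | rain) forces open = False.
Set gpu = True.
Set cold = True.
Set fog = True.
All clauses satisfied.

idle = True, hot = False, rain = False, alarm = False, gpu = True, cold = True, open = False, fog = True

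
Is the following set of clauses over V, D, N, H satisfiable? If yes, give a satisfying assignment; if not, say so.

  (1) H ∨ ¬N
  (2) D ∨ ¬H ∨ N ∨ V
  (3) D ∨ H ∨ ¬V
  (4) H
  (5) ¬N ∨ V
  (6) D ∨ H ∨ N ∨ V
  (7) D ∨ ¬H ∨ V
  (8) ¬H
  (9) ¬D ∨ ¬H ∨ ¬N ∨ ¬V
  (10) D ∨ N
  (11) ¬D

The formula is unsatisfiable.

Case H = True:
  Clause (¬H) is falsified — contradiction.
Case H = False:
  Clause (H) is falsified — contradiction.
Both cases fail, so the formula is unsatisfiable.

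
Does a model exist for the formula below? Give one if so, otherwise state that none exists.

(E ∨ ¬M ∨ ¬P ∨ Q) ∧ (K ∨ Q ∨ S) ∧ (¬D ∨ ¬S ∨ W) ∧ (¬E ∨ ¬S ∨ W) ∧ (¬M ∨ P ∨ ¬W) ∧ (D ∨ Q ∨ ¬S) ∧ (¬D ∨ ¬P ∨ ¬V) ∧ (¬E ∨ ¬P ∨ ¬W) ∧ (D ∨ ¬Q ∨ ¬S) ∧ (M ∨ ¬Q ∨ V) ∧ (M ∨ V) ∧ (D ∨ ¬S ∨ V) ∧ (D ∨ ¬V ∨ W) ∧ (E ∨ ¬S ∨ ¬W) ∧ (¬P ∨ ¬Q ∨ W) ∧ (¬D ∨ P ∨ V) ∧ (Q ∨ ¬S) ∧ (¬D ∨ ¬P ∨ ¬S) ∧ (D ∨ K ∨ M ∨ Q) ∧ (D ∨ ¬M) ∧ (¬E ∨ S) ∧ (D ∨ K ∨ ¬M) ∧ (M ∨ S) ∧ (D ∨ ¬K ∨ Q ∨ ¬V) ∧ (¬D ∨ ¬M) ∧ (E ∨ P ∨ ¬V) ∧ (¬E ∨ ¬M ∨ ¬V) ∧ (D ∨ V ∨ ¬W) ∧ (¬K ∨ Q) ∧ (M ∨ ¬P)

Set Q = True.
Set W = True.
Set V = True.
Try M = True:
  (¬M ∨ P ∨ ¬W) forces P = True.
  (¬D ∨ ¬P ∨ ¬V) forces D = False.
  clause (D ∨ ¬M) is falsified — backtrack.
So M = False.
  then (M ∨ S) forces S = True.
  then (M ∨ ¬P) forces P = False.
  then (D ∨ ¬Q ∨ ¬S) forces D = True.
  then (E ∨ ¬S ∨ ¬W) forces E = True.
Set K = False.
All clauses satisfied.

Q = True, W = True, V = True, M = False, S = True, D = True, K = False, P = False, E = True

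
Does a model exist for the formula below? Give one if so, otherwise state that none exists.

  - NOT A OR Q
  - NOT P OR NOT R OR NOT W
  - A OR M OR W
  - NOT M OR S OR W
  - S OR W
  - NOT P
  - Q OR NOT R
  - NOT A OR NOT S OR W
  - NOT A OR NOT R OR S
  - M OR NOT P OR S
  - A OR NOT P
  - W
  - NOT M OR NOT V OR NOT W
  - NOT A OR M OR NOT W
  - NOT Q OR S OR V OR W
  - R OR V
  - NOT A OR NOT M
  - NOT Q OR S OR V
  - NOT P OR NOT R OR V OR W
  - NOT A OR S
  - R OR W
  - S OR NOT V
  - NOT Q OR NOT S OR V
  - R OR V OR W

Unit clause (NOT P) forces P = False.
Unit clause (W) forces W = True.
Set Q = True.
Try V = False:
  (R OR V) forces R = True.
  (NOT Q OR S OR V) forces S = True.
  clause (NOT Q OR NOT S OR V) is falsified — backtrack.
So V = True.
  then (NOT M OR NOT V OR NOT W) forces M = False.
  then (NOT A OR M OR NOT W) forces A = False.
  then (S OR NOT V) forces S = True.
Set R = True.
All clauses satisfied.

P = False, Q = True, V = True, S = True, W = True, R = True, A = False, M = False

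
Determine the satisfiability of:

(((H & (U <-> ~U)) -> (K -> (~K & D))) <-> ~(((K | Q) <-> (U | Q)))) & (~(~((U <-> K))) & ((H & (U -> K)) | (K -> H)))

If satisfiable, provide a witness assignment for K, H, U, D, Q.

Unsatisfiable — no assignment works.

Case K = True: the formula simplifies to (~((H & (U <-> ~U))) <-> ~((U | Q))) & (~(~U) & (H | H)).
  U = True: the conjunct ~((H & (U <-> ~U))) <-> ~((U | Q)) becomes ~False <-> ~True = False.
  U = False: the conjunct ~(~U) becomes ~(~False) = False.
Case K = False: the formula simplifies to ~((Q <-> (U | Q))) & ~(~(~U)).
  U = True: the conjunct ~(~(~U)) becomes ~(~False) = False.
  U = False: simplifies to ~((Q <-> Q)).
    Q = True: this becomes ~((True <-> True)) = False.
    Q = False: this becomes ~((False <-> False)) = False.
Both cases fail — unsatisfiable.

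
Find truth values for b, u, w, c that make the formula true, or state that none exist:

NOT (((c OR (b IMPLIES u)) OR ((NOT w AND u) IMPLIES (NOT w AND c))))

UNSATISFIABLE

Case u = True: the formula becomes NOT ((True OR (NOT w IMPLIES (NOT w AND c)))) = False.
Case u = False: the formula becomes NOT (((c OR NOT b) OR True)) = False.
Both cases fail — unsatisfiable.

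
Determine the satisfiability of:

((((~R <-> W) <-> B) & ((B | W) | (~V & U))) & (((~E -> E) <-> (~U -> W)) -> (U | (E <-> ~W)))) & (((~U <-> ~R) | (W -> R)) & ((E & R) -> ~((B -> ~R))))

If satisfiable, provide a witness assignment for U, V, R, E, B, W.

U = False, V = True, R = False, E = False, B = True, W = True

  (((~R <-> W) <-> B) & ((B | W) | (~V & U))) & (((~E -> E) <-> (~U -> W)) -> (U | (E <-> ~W))) = True
    ((~R <-> W) <-> B) & ((B | W) | (~V & U)) = True
      (~R <-> W) <-> B = True
        ~R <-> W = True
          ~R = True
      (B | W) | (~V & U) = True
        B | W = True
        ~V & U = False
          ~V = False
    ((~E -> E) <-> (~U -> W)) -> (U | (E <-> ~W)) = True
      (~E -> E) <-> (~U -> W) = False
        ~E -> E = False
          ~E = True
        ~U -> W = True
          ~U = True
      U | (E <-> ~W) = True
        E <-> ~W = True
          ~W = False
  ((~U <-> ~R) | (W -> R)) & ((E & R) -> ~((B -> ~R))) = True
    (~U <-> ~R) | (W -> R) = True
      ~U <-> ~R = True
        ~U = True
        ~R = True
      W -> R = False
    (E & R) -> ~((B -> ~R)) = True
      E & R = False
      ~((B -> ~R)) = False
        B -> ~R = True
          ~R = True
Both conjuncts True, so the formula holds.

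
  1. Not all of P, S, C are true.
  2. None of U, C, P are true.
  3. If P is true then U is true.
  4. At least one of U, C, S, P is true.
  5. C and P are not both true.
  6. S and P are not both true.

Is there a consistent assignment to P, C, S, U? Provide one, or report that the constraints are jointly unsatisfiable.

P = False, C = False, S = True, U = False

  (1) {P, S, C}: 1/3 true — not all ✓
  (2) {U, C, P}: 0 true — none ✓
  (3) P=F ⇒ U: vacuous ✓
  (4) {U, C, S, P}: 1 true — at least one ✓
  (5) C=F, P=F — not both ✓
  (6) S=T, P=F — not both ✓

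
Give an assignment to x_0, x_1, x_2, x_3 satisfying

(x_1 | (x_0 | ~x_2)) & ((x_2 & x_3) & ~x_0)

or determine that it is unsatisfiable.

x_0=F; x_1=T; x_2=T; x_3=T

  x_1 | (x_0 | ~x_2) = True
    x_0 | ~x_2 = False
      ~x_2 = False
  (x_2 & x_3) & ~x_0 = True
    x_2 & x_3 = True
    ~x_0 = True
Both conjuncts True, so the formula holds.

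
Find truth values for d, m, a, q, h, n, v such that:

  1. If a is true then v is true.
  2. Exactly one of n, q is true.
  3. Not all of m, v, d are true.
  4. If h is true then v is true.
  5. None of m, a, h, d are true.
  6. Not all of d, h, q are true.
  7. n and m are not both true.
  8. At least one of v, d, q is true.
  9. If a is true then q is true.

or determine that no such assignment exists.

d=F, m=F, a=F, q=T, h=F, n=F, v=F

  (1) a=F ⇒ v: vacuous ✓
  (2) {n, q}: 1 true — exactly one ✓
  (3) {m, v, d}: 0/3 true — not all ✓
  (4) h=F ⇒ v: vacuous ✓
  (5) {m, a, h, d}: 0 true — none ✓
  (6) {d, h, q}: 1/3 true — not all ✓
  (7) n=F, m=F — not both ✓
  (8) {v, d, q}: 1 true — at least one ✓
  (9) a=F ⇒ q: vacuous ✓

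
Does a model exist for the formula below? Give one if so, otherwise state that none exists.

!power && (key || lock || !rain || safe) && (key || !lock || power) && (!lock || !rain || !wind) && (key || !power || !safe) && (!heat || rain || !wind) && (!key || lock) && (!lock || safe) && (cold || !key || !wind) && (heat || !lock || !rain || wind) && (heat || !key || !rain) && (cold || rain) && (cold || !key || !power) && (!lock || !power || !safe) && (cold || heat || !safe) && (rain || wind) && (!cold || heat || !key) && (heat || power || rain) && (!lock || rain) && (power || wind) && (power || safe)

lock=F; safe=T; key=F; heat=T; cold=T; wind=T; rain=T; power=F

Unit clause (!power) forces power = False.
In (power || wind) only wind is left, so wind = True.
In (power || safe) only safe is left, so safe = True.
Try lock = True:
  (key || !lock || power) forces key = True.
  (!lock || !rain || !wind) forces rain = False.
  clause (!lock || rain) is falsified — backtrack.
So lock = False.
  then (!key || lock) forces key = False.
Set heat = True.
  then (!heat || rain || !wind) forces rain = True.
Set cold = True.
All clauses satisfied.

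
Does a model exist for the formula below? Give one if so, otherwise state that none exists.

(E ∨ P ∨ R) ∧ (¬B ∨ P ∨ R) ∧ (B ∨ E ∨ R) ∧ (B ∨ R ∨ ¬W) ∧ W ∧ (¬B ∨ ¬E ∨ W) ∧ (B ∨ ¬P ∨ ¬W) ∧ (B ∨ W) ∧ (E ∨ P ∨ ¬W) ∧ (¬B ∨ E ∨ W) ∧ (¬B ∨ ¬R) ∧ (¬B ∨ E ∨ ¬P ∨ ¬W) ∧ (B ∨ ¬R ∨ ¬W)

B = True, W = True, P = True, E = True, R = False

Unit clause (W) forces W = True.
Try B = False:
  (B ∨ R ∨ ¬W) forces R = True.
  clause (B ∨ ¬R ∨ ¬W) is falsified — backtrack.
So B = True.
  then (¬B ∨ ¬R) forces R = False.
  then (¬B ∨ P ∨ R) forces P = True.
  then (¬B ∨ E ∨ ¬P ∨ ¬W) forces E = True.
All clauses satisfied.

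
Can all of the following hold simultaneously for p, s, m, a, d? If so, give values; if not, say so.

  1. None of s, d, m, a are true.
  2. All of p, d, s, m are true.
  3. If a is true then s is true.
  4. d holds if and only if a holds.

Unsatisfiable — no assignment works.

Case s = True:
  Constraint (1) is violated (s=T) — contradiction.
Case s = False:
  Constraint (2) is violated (s=F) — contradiction.
Both cases fail — unsatisfiable.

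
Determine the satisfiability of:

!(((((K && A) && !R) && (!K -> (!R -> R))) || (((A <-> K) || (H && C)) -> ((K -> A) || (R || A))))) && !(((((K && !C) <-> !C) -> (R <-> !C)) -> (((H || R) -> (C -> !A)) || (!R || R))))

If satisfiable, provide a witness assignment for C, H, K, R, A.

Unsatisfiable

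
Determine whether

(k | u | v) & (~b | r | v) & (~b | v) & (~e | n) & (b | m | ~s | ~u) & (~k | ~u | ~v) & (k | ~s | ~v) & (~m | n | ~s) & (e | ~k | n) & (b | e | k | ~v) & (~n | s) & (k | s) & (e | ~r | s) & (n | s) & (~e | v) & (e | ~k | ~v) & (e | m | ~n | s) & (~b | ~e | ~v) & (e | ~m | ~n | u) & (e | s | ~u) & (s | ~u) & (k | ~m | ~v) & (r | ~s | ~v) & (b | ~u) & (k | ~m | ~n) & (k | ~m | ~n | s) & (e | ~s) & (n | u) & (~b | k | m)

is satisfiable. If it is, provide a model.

Set b = False.
  then (b | ~u) forces u = False.
  then (n | u) forces n = True.
  then (~n | s) forces s = True.
  then (e | ~s) forces e = True.
  then (~e | v) forces v = True.
  then (r | ~s | ~v) forces r = True.
  then (k | ~s | ~v) forces k = True.
Set m = False.
All clauses satisfied.

b = False, r = True, n = True, e = True, m = False, s = True, v = True, k = True, u = False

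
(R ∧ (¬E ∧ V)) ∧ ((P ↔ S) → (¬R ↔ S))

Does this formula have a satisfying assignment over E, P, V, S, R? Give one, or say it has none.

E = False; P = False; V = True; S = False; R = True

  R ∧ (¬E ∧ V) = True
    ¬E ∧ V = True
      ¬E = True
  (P ↔ S) → (¬R ↔ S) = True
    P ↔ S = True
    ¬R ↔ S = True
      ¬R = False
Both conjuncts True, so the formula holds.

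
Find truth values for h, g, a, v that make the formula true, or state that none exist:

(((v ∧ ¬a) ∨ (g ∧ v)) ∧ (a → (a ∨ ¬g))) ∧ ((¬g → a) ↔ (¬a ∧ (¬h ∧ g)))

h = True, g = False, a = False, v = True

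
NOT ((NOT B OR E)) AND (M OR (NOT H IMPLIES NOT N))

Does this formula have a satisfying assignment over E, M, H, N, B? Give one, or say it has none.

E=F, M=F, H=T, N=F, B=T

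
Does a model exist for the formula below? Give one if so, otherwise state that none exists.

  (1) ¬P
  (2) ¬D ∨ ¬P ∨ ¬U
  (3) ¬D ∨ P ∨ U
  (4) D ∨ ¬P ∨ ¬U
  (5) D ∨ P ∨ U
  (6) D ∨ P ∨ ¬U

U = True, D = True, P = False

Unit clause (¬P) forces P = False.
Set U = True.
  then (D ∨ P ∨ ¬U) forces D = True.
All clauses satisfied.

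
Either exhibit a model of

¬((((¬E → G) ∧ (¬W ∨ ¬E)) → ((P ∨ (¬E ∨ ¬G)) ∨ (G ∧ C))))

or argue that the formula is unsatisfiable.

E = True, G = True, W = False, C = False, P = False

  ¬((((¬E → G) ∧ (¬W ∨ ¬E)) → ((P ∨ (¬E ∨ ¬G)) ∨ (G ∧ C)))) = True
    ((¬E → G) ∧ (¬W ∨ ¬E)) → ((P ∨ (¬E ∨ ¬G)) ∨ (G ∧ C)) = False
      (¬E → G) ∧ (¬W ∨ ¬E) = True
        ¬E → G = True
          ¬E = False
        ¬W ∨ ¬E = True
          ¬W = True
          ¬E = False
      (P ∨ (¬E ∨ ¬G)) ∨ (G ∧ C) = False
        P ∨ (¬E ∨ ¬G) = False
          ¬E ∨ ¬G = False
            ¬E = False
            ¬G = False
        G ∧ C = False
The formula evaluates to True.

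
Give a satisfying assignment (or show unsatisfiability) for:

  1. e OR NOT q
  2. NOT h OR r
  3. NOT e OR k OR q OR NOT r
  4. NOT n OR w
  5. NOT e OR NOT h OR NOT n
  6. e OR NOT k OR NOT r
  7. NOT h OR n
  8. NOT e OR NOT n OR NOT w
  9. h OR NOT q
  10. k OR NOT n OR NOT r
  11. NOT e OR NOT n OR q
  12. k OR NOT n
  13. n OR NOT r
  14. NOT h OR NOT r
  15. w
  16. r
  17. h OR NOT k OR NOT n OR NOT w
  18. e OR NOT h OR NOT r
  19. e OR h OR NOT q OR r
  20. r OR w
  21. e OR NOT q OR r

UNSATISFIABLE

Case r = True:
  (n OR NOT r) forces n = True.
  (NOT n OR w) forces w = True.
  (NOT e OR NOT n OR NOT w) forces e = False.
  (e OR NOT q) forces q = False.
  (e OR NOT k OR NOT r) forces k = False.
  Clause (k OR NOT n OR NOT r) is falsified — contradiction.
Case r = False:
  Clause (r) is falsified — contradiction.
Both cases fail, so the formula is unsatisfiable.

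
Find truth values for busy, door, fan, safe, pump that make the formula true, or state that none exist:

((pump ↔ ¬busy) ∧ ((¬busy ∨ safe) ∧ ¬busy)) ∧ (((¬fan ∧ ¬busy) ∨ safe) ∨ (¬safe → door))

busy=F, door=T, fan=T, safe=T, pump=T

  (pump ↔ ¬busy) ∧ ((¬busy ∨ safe) ∧ ¬busy) = True
    pump ↔ ¬busy = True
      ¬busy = True
    (¬busy ∨ safe) ∧ ¬busy = True
      ¬busy ∨ safe = True
        ¬busy = True
      ¬busy = True
  ((¬fan ∧ ¬busy) ∨ safe) ∨ (¬safe → door) = True
    (¬fan ∧ ¬busy) ∨ safe = True
      ¬fan ∧ ¬busy = False
        ¬fan = False
        ¬busy = True
    ¬safe → door = True
      ¬safe = False
Both conjuncts True, so the formula holds.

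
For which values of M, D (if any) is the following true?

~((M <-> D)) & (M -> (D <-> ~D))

M=F, D=T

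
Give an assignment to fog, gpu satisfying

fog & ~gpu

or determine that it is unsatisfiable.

fog: True, gpu: False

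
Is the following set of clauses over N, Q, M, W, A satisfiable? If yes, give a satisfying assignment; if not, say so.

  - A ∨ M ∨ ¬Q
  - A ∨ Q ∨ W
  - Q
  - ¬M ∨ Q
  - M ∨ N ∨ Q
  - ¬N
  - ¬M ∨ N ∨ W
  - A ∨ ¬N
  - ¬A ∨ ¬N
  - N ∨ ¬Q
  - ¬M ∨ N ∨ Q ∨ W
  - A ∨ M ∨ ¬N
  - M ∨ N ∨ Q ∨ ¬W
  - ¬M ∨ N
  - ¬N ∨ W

Case N = True:
  Clause (¬N) is falsified — contradiction.
Case N = False:
  (Q) forces Q = True.
  Clause (N ∨ ¬Q) is falsified — contradiction.
Both cases fail, so the formula is unsatisfiable.

Unsatisfiable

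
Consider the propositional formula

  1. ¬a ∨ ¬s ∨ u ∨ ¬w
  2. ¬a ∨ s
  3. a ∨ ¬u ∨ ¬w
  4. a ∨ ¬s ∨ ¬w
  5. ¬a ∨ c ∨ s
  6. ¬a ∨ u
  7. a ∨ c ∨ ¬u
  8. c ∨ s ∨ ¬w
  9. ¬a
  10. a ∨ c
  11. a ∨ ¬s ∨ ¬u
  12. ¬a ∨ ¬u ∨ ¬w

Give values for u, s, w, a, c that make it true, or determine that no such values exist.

u = False, s = True, w = False, a = False, c = True

Unit clause (¬a) forces a = False.
In (a ∨ c) only c is left, so c = True.
Set u = False.
Set s = True.
  then (a ∨ ¬s ∨ ¬w) forces w = False.
All clauses satisfied.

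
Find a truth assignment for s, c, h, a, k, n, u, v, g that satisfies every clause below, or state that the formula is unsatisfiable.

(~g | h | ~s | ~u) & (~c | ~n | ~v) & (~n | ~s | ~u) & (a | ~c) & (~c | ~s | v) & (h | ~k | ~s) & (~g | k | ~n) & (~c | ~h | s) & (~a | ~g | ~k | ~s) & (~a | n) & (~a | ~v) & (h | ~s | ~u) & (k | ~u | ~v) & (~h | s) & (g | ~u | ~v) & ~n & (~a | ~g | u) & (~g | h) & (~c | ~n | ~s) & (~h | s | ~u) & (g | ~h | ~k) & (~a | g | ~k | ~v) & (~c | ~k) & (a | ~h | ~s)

Unit clause (~n) forces n = False.
In (~a | n) only ~a is left, so a = False.
In (a | ~c) only ~c is left, so c = False.
Set s = True.
  then (a | ~h | ~s) forces h = False.
  then (h | ~k | ~s) forces k = False.
  then (h | ~s | ~u) forces u = False.
  then (~g | h) forces g = False.
Set v = False.
All clauses satisfied.

s = True, c = False, h = False, a = False, k = False, n = False, u = False, v = False, g = False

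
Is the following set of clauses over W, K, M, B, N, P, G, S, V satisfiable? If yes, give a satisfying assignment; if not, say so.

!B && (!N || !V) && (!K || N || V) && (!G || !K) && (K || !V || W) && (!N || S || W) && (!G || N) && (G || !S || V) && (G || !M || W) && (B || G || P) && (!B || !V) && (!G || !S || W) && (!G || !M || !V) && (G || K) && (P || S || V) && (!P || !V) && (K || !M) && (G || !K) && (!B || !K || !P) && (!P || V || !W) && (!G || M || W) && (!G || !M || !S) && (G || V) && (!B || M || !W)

W = True, K = False, M = False, B = False, N = True, P = False, G = True, S = True, V = False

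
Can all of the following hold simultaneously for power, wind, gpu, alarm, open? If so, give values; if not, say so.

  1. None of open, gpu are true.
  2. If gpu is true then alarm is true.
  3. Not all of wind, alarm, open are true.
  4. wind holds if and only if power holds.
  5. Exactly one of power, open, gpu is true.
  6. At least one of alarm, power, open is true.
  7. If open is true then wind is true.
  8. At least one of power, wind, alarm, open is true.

power = True, wind = True, gpu = False, alarm = True, open = False

  (1) {open, gpu}: 0 true — none ✓
  (2) gpu=F ⇒ alarm: vacuous ✓
  (3) {wind, alarm, open}: 2/3 true — not all ✓
  (4) wind=T, power=T — same ✓
  (5) {power, open, gpu}: 1 true — exactly one ✓
  (6) {alarm, power, open}: 2 true — at least one ✓
  (7) open=F ⇒ wind: vacuous ✓
  (8) {power, wind, alarm, open}: 3 true — at least one ✓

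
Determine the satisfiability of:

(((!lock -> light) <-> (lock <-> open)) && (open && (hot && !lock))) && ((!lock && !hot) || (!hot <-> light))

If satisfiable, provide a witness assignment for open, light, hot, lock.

open = True, light = False, hot = True, lock = False

  ((!lock -> light) <-> (lock <-> open)) && (open && (hot && !lock)) = True
    (!lock -> light) <-> (lock <-> open) = True
      !lock -> light = False
        !lock = True
      lock <-> open = False
    open && (hot && !lock) = True
      hot && !lock = True
        !lock = True
  (!lock && !hot) || (!hot <-> light) = True
    !lock && !hot = False
      !lock = True
      !hot = False
    !hot <-> light = True
      !hot = False
Both conjuncts True, so the formula holds.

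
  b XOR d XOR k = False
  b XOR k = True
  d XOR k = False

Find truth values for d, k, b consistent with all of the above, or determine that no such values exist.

d = True, k = True, b = False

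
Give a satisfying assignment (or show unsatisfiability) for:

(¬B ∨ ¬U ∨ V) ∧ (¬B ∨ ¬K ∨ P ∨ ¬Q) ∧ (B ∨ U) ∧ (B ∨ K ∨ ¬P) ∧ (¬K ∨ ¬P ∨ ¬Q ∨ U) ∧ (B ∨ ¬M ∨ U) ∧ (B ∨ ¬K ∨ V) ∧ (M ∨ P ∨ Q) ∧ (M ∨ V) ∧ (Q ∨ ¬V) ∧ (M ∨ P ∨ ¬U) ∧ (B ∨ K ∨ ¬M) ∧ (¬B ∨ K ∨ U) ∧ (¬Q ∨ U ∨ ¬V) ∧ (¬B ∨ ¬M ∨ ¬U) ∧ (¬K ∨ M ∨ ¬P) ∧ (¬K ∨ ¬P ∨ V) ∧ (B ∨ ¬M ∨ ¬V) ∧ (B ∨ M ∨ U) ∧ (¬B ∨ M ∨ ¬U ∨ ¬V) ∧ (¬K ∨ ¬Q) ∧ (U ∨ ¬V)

P = False; Q = False; B = True; K = True; V = False; U = False; M = True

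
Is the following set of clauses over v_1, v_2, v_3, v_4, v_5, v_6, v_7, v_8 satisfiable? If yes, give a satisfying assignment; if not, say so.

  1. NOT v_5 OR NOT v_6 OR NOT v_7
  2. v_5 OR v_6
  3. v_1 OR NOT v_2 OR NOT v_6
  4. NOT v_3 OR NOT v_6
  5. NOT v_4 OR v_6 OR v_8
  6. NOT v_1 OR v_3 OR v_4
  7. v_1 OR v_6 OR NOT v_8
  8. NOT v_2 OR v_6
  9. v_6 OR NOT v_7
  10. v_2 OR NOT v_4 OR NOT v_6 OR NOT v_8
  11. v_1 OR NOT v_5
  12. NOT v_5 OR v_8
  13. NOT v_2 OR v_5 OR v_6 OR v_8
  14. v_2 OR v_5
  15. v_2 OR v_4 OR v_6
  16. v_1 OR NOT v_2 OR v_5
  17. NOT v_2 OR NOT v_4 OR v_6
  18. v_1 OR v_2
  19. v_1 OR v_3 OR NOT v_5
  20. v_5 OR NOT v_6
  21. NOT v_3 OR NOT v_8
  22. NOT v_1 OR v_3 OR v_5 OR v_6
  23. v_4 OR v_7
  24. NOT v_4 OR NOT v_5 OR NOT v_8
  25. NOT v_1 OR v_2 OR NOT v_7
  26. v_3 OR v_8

UNSATISFIABLE

Case v_5 = True:
  (v_1 OR NOT v_5) forces v_1 = True.
  (NOT v_5 OR v_8) forces v_8 = True.
  (NOT v_3 OR NOT v_8) forces v_3 = False.
  (NOT v_1 OR v_3 OR v_4) forces v_4 = True.
  Clause (NOT v_4 OR NOT v_5 OR NOT v_8) is falsified — contradiction.
Case v_5 = False:
  (v_5 OR v_6) forces v_6 = True.
  Clause (v_5 OR NOT v_6) is falsified — contradiction.
Both cases fail, so the formula is unsatisfiable.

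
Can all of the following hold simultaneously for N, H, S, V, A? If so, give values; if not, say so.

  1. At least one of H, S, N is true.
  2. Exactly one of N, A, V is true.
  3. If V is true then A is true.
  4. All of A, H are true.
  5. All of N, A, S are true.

Unsatisfiable — no assignment works.

Case N = True:
  (2) with N=T forces A = False.
  Constraint (4) is violated (A=F) — contradiction.
Case N = False:
  Constraint (5) is violated (N=F) — contradiction.
Both cases fail — unsatisfiable.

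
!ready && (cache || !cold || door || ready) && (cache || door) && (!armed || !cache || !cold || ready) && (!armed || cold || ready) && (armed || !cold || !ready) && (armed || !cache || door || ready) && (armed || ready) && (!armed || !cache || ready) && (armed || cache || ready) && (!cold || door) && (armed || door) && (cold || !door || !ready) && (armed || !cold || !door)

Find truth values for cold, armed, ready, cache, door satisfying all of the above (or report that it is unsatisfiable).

Unit clause (!ready) forces ready = False.
In (armed || ready) only armed is left, so armed = True.
In (!armed || !cache || ready) only !cache is left, so cache = False.
In (cache || door) only door is left, so door = True.
In (!armed || cold || ready) only cold is left, so cold = True.
All clauses satisfied.

cold = True, armed = True, ready = False, cache = False, door = True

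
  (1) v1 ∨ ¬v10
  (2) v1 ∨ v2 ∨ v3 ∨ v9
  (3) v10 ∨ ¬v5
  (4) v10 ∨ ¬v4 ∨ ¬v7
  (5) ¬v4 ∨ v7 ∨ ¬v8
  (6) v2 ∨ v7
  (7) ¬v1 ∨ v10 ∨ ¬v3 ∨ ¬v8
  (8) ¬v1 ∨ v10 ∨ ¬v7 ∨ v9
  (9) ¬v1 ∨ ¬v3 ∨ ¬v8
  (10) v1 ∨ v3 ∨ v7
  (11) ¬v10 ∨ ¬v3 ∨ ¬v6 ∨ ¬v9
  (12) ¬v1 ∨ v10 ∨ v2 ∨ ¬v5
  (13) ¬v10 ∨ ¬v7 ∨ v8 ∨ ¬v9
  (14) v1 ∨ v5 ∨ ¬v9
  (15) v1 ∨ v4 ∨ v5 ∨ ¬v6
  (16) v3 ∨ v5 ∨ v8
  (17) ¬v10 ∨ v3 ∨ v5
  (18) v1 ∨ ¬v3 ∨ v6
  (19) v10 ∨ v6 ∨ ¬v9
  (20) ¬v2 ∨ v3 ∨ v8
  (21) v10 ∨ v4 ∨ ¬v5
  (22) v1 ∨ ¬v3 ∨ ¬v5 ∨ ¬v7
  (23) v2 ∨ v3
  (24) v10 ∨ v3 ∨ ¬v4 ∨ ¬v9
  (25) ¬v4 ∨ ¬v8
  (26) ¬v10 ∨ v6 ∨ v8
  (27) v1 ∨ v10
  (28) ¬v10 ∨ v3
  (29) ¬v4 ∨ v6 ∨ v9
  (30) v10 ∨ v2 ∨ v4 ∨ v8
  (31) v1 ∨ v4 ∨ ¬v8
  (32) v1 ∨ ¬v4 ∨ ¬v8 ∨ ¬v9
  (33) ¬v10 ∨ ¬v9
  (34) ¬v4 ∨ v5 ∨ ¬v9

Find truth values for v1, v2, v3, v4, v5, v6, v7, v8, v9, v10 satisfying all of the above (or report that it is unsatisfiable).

v1: True, v2: True, v3: False, v4: False, v5: False, v6: True, v7: True, v8: True, v9: True, v10: False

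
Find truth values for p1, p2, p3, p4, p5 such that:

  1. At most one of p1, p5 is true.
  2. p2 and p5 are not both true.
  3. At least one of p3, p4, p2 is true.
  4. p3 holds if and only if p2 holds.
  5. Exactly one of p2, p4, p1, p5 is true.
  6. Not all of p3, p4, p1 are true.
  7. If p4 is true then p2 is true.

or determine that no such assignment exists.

p1 = False, p2 = True, p3 = True, p4 = False, p5 = False

  (1) {p1, p5}: 0 true — at most one ✓
  (2) p2=T, p5=F — not both ✓
  (3) {p3, p4, p2}: 2 true — at least one ✓
  (4) p3=T, p2=T — same ✓
  (5) {p2, p4, p1, p5}: 1 true — exactly one ✓
  (6) {p3, p4, p1}: 1/3 true — not all ✓
  (7) p4=F ⇒ p2: vacuous ✓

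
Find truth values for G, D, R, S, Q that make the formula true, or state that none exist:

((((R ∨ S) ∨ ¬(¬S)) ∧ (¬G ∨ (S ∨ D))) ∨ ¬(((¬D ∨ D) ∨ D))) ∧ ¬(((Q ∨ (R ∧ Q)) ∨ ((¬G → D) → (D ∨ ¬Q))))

The conjunct ¬(((Q ∨ (R ∧ Q)) ∨ ((¬G → D) → (D ∨ ¬Q)))) is unsatisfiable on its own:
  Q = True: this becomes ¬((True ∨ ((¬G → D) → D))) = False.
  Q = False: this becomes ¬((False ∨ True)) = False.
So the whole conjunction is unsatisfiable.

The formula is unsatisfiable.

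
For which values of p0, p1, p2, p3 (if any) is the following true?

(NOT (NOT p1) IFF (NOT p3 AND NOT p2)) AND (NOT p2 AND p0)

p0: True; p1: False; p2: False; p3: True

  NOT (NOT p1) IFF (NOT p3 AND NOT p2) = True
    NOT (NOT p1) = False
      NOT p1 = True
    NOT p3 AND NOT p2 = False
      NOT p3 = False
      NOT p2 = True
  NOT p2 AND p0 = True
    NOT p2 = True
Both conjuncts True, so the formula holds.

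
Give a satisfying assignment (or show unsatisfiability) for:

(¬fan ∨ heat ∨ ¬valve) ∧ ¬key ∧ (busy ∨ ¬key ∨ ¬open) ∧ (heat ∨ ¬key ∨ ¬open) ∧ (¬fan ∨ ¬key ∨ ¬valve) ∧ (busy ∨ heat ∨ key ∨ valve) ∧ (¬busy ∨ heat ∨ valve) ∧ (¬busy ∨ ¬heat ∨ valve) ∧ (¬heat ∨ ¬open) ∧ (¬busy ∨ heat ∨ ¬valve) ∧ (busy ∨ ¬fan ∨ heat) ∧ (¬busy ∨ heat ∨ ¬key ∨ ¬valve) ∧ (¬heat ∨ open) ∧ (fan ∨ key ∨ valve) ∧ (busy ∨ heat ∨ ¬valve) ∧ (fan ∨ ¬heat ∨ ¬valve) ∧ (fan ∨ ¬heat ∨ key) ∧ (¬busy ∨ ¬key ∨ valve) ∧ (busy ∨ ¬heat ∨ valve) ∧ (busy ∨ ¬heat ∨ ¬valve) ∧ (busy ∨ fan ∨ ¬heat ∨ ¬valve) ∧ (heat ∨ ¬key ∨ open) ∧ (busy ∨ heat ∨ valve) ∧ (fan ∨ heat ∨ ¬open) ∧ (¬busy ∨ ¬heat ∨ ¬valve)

Case heat = True:
  (¬key) forces key = False.
  (¬heat ∨ ¬open) forces open = False.
  Clause (¬heat ∨ open) is falsified — contradiction.
Case heat = False:
  (¬key) forces key = False.
  If valve = True:
    (¬fan ∨ heat ∨ ¬valve) forces fan = False.
    (¬busy ∨ heat ∨ ¬valve) forces busy = False.
    clause (busy ∨ heat ∨ ¬valve) is falsified.
  If valve = False:
    (busy ∨ heat ∨ key ∨ valve) forces busy = True.
    clause (¬busy ∨ heat ∨ valve) is falsified.
  Every sub-case reaches a contradiction.
Both cases fail, so the formula is unsatisfiable.

Unsatisfiable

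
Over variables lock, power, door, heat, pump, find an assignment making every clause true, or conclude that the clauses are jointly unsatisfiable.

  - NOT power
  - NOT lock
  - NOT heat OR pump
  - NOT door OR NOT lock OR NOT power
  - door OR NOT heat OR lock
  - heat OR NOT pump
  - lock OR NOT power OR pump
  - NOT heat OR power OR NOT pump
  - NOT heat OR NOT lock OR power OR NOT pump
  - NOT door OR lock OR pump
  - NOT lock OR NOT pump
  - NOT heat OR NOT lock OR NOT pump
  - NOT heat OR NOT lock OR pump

Unit clause (NOT power) forces power = False.
Unit clause (NOT lock) forces lock = False.
Try door = True:
  (NOT door OR lock OR pump) forces pump = True.
  (heat OR NOT pump) forces heat = True.
  clause (NOT heat OR power OR NOT pump) is falsified — backtrack.
So door = False.
  then (door OR NOT heat OR lock) forces heat = False.
  then (heat OR NOT pump) forces pump = False.
All clauses satisfied.

lock=F, power=F, door=F, heat=F, pump=F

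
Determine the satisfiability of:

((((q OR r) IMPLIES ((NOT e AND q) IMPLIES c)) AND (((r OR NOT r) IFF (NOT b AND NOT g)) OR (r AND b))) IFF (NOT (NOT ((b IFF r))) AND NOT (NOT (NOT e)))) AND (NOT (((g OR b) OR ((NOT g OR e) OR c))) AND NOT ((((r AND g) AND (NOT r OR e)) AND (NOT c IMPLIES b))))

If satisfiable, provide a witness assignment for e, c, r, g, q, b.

The formula is unsatisfiable.

The conjunct NOT (((g OR b) OR ((NOT g OR e) OR c))) is unsatisfiable on its own:
  g = True: this becomes NOT ((True OR (e OR c))) = False.
  g = False: this becomes NOT ((b OR True)) = False.
So the whole conjunction is unsatisfiable.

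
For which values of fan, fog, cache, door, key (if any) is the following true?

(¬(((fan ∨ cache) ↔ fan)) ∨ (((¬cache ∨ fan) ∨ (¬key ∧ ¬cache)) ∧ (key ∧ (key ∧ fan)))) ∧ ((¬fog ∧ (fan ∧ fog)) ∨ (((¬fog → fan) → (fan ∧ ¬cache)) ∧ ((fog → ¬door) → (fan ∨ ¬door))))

fan = True, fog = False, cache = False, door = False, key = True

  ¬(((fan ∨ cache) ↔ fan)) ∨ (((¬cache ∨ fan) ∨ (¬key ∧ ¬cache)) ∧ (key ∧ (key ∧ fan))) = True
    ¬(((fan ∨ cache) ↔ fan)) = False
      (fan ∨ cache) ↔ fan = True
        fan ∨ cache = True
    ((¬cache ∨ fan) ∨ (¬key ∧ ¬cache)) ∧ (key ∧ (key ∧ fan)) = True
      (¬cache ∨ fan) ∨ (¬key ∧ ¬cache) = True
        ¬cache ∨ fan = True
          ¬cache = True
        ¬key ∧ ¬cache = False
          ¬key = False
          ¬cache = True
      key ∧ (key ∧ fan) = True
        key ∧ fan = True
  (¬fog ∧ (fan ∧ fog)) ∨ (((¬fog → fan) → (fan ∧ ¬cache)) ∧ ((fog → ¬door) → (fan ∨ ¬door))) = True
    ¬fog ∧ (fan ∧ fog) = False
      ¬fog = True
      fan ∧ fog = False
    ((¬fog → fan) → (fan ∧ ¬cache)) ∧ ((fog → ¬door) → (fan ∨ ¬door)) = True
      (¬fog → fan) → (fan ∧ ¬cache) = True
        ¬fog → fan = True
          ¬fog = True
        fan ∧ ¬cache = True
          ¬cache = True
      (fog → ¬door) → (fan ∨ ¬door) = True
        fog → ¬door = True
          ¬door = True
        fan ∨ ¬door = True
          ¬door = True
Both conjuncts True, so the formula holds.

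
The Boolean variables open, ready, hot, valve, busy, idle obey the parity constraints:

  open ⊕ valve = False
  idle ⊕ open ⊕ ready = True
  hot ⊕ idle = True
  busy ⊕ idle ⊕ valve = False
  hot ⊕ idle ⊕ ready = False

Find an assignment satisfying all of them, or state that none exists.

open = False, ready = True, hot = True, valve = False, busy = False, idle = False

open ⊕ valve = F ⊕ F = False ✓
idle ⊕ open ⊕ ready = F ⊕ F ⊕ T = True ✓
hot ⊕ idle = T ⊕ F = True ✓
busy ⊕ idle ⊕ valve = F ⊕ F ⊕ F = False ✓
hot ⊕ idle ⊕ ready = T ⊕ F ⊕ T = False ✓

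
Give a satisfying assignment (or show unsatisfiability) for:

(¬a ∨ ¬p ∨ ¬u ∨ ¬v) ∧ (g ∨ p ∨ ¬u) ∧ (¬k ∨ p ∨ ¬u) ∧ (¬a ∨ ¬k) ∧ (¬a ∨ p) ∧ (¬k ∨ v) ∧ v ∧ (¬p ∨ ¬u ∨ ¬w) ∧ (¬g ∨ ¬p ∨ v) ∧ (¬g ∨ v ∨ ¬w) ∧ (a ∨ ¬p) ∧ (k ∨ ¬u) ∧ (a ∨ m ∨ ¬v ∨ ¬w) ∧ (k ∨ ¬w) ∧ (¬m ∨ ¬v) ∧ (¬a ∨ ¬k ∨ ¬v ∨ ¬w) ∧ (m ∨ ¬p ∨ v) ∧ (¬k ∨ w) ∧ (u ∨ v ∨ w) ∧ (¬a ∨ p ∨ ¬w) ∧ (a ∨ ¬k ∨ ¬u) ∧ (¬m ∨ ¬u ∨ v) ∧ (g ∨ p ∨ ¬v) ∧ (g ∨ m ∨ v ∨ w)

w = False, v = True, k = False, g = True, a = True, p = True, m = False, u = False

Unit clause (v) forces v = True.
In (¬m ∨ ¬v) only ¬m is left, so m = False.
Try w = True:
  (a ∨ m ∨ ¬v ∨ ¬w) forces a = True.
  (¬a ∨ ¬k) forces k = False.
  clause (k ∨ ¬w) is falsified — backtrack.
So w = False.
  then (¬k ∨ w) forces k = False.
  then (k ∨ ¬u) forces u = False.
Set g = True.
Set a = True.
  then (¬a ∨ p) forces p = True.
All clauses satisfied.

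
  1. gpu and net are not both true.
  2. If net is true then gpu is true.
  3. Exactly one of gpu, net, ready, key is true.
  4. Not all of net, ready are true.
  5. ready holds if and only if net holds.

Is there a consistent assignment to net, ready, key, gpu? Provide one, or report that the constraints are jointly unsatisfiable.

net = False; ready = False; key = False; gpu = True

  (1) gpu=T, net=F — not both ✓
  (2) net=F ⇒ gpu: vacuous ✓
  (3) {gpu, net, ready, key}: 1 true — exactly one ✓
  (4) {net, ready}: 0/2 true — not all ✓
  (5) ready=F, net=F — same ✓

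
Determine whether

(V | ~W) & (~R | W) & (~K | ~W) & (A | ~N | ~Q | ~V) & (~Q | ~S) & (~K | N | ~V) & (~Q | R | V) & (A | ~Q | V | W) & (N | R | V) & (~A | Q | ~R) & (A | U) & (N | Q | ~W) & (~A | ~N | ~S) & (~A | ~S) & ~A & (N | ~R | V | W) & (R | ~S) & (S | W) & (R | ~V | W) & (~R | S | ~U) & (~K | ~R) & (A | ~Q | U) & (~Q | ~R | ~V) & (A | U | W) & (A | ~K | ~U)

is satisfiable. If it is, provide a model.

V = True; R = True; A = False; N = True; W = True; S = True; U = True; K = False; Q = False

Unit clause (~A) forces A = False.
In (A | U) only U is left, so U = True.
In (A | ~K | ~U) only ~K is left, so K = False.
Set V = True.
Set R = True.
  then (~R | W) forces W = True.
  then (~R | S | ~U) forces S = True.
  then (~Q | ~R | ~V) forces Q = False.
  then (N | Q | ~W) forces N = True.
All clauses satisfied.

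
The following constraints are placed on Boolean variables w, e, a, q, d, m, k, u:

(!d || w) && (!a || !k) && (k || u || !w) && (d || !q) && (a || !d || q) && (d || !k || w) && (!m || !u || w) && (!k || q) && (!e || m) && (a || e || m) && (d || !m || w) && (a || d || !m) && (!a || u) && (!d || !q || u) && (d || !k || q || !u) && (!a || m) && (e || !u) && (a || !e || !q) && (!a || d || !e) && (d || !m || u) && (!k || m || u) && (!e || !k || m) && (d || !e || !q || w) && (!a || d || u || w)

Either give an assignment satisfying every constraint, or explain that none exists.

Set w = True.
Set e = True.
  then (!e || m) forces m = True.
Try a = False:
  (a || d || !m) forces d = True.
  (a || !d || q) forces q = True.
  clause (a || !e || !q) is falsified — backtrack.
So a = True.
  then (!a || !k) forces k = False.
  then (k || u || !w) forces u = True.
  then (!a || d || !e) forces d = True.
Set q = False.
All clauses satisfied.

w=T, e=T, a=T, q=F, d=T, m=T, k=F, u=T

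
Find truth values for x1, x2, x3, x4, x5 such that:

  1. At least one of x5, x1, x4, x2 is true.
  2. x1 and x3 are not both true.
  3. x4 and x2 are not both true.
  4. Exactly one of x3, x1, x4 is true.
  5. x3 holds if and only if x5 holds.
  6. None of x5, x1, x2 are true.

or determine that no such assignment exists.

x1 = False, x2 = False, x3 = False, x4 = True, x5 = False

  (1) {x5, x1, x4, x2}: 1 true — at least one ✓
  (2) x1=F, x3=F — not both ✓
  (3) x4=T, x2=F — not both ✓
  (4) {x3, x1, x4}: 1 true — exactly one ✓
  (5) x3=F, x5=F — same ✓
  (6) {x5, x1, x2}: 0 true — none ✓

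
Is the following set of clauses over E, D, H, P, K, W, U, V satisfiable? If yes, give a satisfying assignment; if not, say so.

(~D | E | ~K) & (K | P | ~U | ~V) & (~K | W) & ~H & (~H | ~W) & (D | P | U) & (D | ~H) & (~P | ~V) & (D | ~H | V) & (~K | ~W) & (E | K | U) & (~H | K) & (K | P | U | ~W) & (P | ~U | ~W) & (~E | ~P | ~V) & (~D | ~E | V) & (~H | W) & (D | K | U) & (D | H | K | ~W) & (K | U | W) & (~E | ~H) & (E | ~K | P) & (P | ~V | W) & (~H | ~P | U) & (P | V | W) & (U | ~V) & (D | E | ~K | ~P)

E=F, D=T, H=F, P=T, K=F, W=F, U=T, V=F

Unit clause (~H) forces H = False.
Set E = False.
Set D = True.
  then (~D | E | ~K) forces K = False.
  then (E | K | U) forces U = True.
Try P = False:
  (K | P | ~U | ~V) forces V = False.
  (P | ~U | ~W) forces W = False.
  clause (P | V | W) is falsified — backtrack.
So P = True.
  then (~P | ~V) forces V = False.
Set W = False.
All clauses satisfied.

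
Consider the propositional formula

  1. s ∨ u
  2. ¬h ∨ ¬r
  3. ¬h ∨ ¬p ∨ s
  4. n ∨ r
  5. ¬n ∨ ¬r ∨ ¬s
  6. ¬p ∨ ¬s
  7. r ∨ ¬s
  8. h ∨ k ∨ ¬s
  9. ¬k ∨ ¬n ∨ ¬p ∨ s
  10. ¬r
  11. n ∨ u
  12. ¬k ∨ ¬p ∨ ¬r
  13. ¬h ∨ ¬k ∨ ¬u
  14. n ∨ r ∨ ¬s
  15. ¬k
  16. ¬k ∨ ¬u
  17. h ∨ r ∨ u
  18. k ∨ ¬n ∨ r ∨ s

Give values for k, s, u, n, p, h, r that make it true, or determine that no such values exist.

Unsatisfiable — no assignment works.

Case k = True:
  Clause (¬k) is falsified — contradiction.
Case k = False:
  (¬r) forces r = False.
  (n ∨ r) forces n = True.
  (r ∨ ¬s) forces s = False.
  Clause (k ∨ ¬n ∨ r ∨ s) is falsified — contradiction.
Both cases fail, so the formula is unsatisfiable.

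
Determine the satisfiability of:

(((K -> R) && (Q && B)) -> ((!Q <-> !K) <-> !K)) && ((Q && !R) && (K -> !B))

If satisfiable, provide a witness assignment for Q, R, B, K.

Q = True; R = False; B = False; K = False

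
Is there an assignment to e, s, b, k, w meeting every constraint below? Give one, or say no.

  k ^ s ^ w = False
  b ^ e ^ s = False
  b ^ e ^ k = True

e: True, s: True, b: False, k: False, w: True

k ^ s ^ w = F ^ T ^ T = False ✓
b ^ e ^ s = F ^ T ^ T = False ✓
b ^ e ^ k = F ^ T ^ F = True ✓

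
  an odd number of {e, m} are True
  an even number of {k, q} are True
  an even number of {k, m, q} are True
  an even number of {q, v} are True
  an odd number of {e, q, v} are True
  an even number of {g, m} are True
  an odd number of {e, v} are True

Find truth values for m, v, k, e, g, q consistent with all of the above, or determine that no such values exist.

m = False; v = False; k = False; e = True; g = False; q = False

{e, m}: 1 true → odd ✓
{k, q}: 0 true → even ✓
{k, m, q}: 0 true → even ✓
{q, v}: 0 true → even ✓
{e, q, v}: 1 true → odd ✓
{g, m}: 0 true → even ✓
{e, v}: 1 true → odd ✓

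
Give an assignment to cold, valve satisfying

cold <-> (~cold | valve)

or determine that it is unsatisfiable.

cold = True, valve = True

  cold <-> (~cold | valve) = True
    ~cold | valve = True
      ~cold = False
The formula evaluates to True.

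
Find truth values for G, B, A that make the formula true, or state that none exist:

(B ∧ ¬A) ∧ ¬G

G = False, B = True, A = False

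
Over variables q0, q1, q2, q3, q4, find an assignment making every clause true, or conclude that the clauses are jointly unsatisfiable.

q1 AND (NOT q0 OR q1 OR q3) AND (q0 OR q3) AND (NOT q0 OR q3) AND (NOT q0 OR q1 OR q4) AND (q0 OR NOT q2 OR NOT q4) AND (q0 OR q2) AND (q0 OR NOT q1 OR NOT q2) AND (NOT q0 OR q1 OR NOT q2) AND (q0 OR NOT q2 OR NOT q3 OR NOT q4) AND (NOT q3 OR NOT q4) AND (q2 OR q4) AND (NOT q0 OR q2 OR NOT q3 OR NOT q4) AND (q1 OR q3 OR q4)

Unit clause (q1) forces q1 = True.
Try q0 = False:
  (q0 OR q3) forces q3 = True.
  (q0 OR q2) forces q2 = True.
  clause (q0 OR NOT q1 OR NOT q2) is falsified — backtrack.
So q0 = True.
  then (NOT q0 OR q3) forces q3 = True.
  then (NOT q3 OR NOT q4) forces q4 = False.
  then (q2 OR q4) forces q2 = True.
All clauses satisfied.

q0=T, q1=T, q2=T, q3=T, q4=F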